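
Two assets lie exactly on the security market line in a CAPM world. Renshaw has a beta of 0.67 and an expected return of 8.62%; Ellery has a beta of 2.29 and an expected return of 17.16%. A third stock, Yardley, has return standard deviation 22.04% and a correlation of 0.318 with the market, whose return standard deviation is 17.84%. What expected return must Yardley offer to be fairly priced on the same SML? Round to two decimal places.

MRP = (17.16% − 8.62%) / (2.29 − 0.67) = 5.2716%
R_f = 8.62% − 0.67 × 5.2716% = 5.0880%
β_Yardley = ρ·σ_i/σ_m = 0.318 × 22.04 / 17.84 = 0.3929
E(R_Yardley) = R_f + β × MRP = 5.0880% + 0.3929 × 5.2716% = 7.16%

7.16%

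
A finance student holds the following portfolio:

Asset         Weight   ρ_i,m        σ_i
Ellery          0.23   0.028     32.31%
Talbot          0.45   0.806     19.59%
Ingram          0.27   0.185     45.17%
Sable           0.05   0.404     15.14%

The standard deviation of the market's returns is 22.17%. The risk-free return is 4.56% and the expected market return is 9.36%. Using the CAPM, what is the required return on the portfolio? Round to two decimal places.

6.70%

β_Ellery = 0.028 × 32.31% / 22.17% = 0.0408
β_Talbot = 0.806 × 19.59% / 22.17% = 0.7122
β_Ingram = 0.185 × 45.17% / 22.17% = 0.3769
β_Sable = 0.404 × 15.14% / 22.17% = 0.2759
β_P = Σ w_i β_i = 0.23×0.0408 + 0.45×0.7122 + 0.27×0.3769 + 0.05×0.2759 = 0.4454
MRP = 9.36% − 4.56% = 4.80%
E(R_P) = R_f + β_P × MRP = 4.56% + 0.4454 × 4.80% = 6.70%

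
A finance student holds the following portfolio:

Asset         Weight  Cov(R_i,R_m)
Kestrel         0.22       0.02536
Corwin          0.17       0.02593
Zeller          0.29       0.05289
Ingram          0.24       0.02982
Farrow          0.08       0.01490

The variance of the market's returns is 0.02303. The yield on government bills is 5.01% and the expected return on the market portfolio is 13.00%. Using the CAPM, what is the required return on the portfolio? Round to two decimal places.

16.69%

β_Kestrel = 0.02536 / 0.02303 = 1.1012
β_Corwin = 0.02593 / 0.02303 = 1.1259
β_Zeller = 0.05289 / 0.02303 = 2.2966
β_Ingram = 0.02982 / 0.02303 = 1.2948
β_Farrow = 0.01490 / 0.02303 = 0.6470
β_P = Σ w_i β_i = 0.22×1.1012 + 0.17×1.1259 + 0.29×2.2966 + 0.24×1.2948 + 0.08×0.6470 = 1.4622
MRP = 13.00% − 5.01% = 7.99%
E(R_P) = R_f + β_P × MRP = 5.01% + 1.4622 × 7.99% = 16.69%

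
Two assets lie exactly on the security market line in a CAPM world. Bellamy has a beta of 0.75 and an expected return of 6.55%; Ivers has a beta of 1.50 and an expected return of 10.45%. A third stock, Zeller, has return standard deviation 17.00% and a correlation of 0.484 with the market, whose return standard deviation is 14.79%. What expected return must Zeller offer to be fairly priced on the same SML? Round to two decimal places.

MRP = (10.45% − 6.55%) / (1.50 − 0.75) = 5.2000%
R_f = 6.55% − 0.75 × 5.2000% = 2.6500%
β_Zeller = ρ·σ_i/σ_m = 0.484 × 17.00 / 14.79 = 0.5563
E(R_Zeller) = R_f + β × MRP = 2.6500% + 0.5563 × 5.2000% = 5.54%

5.54%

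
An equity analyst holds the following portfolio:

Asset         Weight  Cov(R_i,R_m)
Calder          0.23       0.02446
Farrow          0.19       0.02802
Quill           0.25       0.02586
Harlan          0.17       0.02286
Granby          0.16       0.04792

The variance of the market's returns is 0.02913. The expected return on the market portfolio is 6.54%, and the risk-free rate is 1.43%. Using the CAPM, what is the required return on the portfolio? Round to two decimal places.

6.51%

β_Calder = 0.02446 / 0.02913 = 0.8397
β_Farrow = 0.02802 / 0.02913 = 0.9619
β_Quill = 0.02586 / 0.02913 = 0.8877
β_Harlan = 0.02286 / 0.02913 = 0.7848
β_Granby = 0.04792 / 0.02913 = 1.6450
β_P = Σ w_i β_i = 0.23×0.8397 + 0.19×0.9619 + 0.25×0.8877 + 0.17×0.7848 + 0.16×1.6450 = 0.9944
MRP = 6.54% − 1.43% = 5.11%
E(R_P) = R_f + β_P × MRP = 1.43% + 0.9944 × 5.11% = 6.51%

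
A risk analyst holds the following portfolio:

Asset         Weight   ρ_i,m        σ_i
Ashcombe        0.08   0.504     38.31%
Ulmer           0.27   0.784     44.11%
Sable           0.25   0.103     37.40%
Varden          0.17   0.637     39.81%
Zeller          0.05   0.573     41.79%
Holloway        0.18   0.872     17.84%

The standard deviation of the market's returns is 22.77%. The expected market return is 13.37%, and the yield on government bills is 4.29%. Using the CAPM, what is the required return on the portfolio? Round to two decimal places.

β_Ashcombe = 0.504 × 38.31% / 22.77% = 0.8480
β_Ulmer = 0.784 × 44.11% / 22.77% = 1.5188
β_Sable = 0.103 × 37.40% / 22.77% = 0.1692
β_Varden = 0.637 × 39.81% / 22.77% = 1.1137
β_Zeller = 0.573 × 41.79% / 22.77% = 1.0516
β_Holloway = 0.872 × 17.84% / 22.77% = 0.6832
β_P = Σ w_i β_i = 0.08×0.8480 + 0.27×1.5188 + 0.25×0.1692 + 0.17×1.1137 + 0.05×1.0516 + 0.18×0.6832 = 0.8851
MRP = 13.37% − 4.29% = 9.08%
E(R_P) = R_f + β_P × MRP = 4.29% + 0.8851 × 9.08% = 12.33%

12.33%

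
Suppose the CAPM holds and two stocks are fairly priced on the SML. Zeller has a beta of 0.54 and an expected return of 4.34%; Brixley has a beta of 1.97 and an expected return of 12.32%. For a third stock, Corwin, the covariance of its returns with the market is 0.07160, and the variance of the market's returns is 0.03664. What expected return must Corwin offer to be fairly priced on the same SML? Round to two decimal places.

12.23%

MRP = (12.32% − 4.34%) / (1.97 − 0.54) = 5.5804%
R_f = 4.34% − 0.54 × 5.5804% = 1.3266%
β_Corwin = Cov / Var(R_m) = 0.07160 / 0.03664 = 1.9541
E(R_Corwin) = R_f + β × MRP = 1.3266% + 1.9541 × 5.5804% = 12.23%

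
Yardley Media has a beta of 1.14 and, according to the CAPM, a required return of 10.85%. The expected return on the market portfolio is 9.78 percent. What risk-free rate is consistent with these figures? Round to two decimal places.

E(R) = R_f + β(E(R_m) − R_f) = R_f(1 − β) + β·E(R_m)
10.85% = R_f × (1 − 1.14) + 1.14 × 9.78%
10.85% = R_f × -0.14 + 11.1492%
R_f = (10.85% − 11.1492%) / -0.14 = 2.14%

2.14%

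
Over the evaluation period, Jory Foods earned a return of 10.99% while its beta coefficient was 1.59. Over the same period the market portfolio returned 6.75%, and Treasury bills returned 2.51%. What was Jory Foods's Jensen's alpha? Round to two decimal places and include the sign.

+1.74%

Market excess return = 6.75% − 2.51% = 4.24%
CAPM benchmark = R_f + β(R_m − R_f) = 2.51% + 1.59 × 4.24% = 9.2516%
α = actual − benchmark = 10.99% − 9.2516% = +1.74%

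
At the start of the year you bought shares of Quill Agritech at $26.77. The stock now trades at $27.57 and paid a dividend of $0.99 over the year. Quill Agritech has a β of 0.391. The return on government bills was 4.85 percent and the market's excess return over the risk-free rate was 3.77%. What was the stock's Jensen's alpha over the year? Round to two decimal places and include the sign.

+0.36%

Realised HPR = (P1 + D1 − P0) / P0 = (27.57 + 0.99 − 26.77) / 26.77 = 1.79 / 26.77 = 6.6866%
CAPM required = R_f + β·MRP = 4.85% + 0.391 × 3.77% = 6.32407%
α = realised − required = 6.6866% − 6.32407% = +0.36%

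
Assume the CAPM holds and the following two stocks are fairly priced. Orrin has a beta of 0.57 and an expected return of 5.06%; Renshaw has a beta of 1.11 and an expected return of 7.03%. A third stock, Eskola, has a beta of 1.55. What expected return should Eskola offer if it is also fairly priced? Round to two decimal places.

MRP (SML slope) = (7.03% − 5.06%) / (1.11 − 0.57) = 1.97% / 0.54 = 3.6481%
R_f (intercept) = 5.06% − 0.57 × 3.6481% = 2.9806%
E(R_Eskola) = R_f + β × MRP = 2.9806% + 1.55 × 3.6481% = 8.64%

8.64%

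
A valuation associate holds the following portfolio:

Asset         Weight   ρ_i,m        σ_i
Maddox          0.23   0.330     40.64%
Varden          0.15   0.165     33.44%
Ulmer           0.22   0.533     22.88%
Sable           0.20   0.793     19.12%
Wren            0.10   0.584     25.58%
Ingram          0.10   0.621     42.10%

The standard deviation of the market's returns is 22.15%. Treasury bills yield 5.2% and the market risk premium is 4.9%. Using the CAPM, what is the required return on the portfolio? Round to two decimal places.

8.24%

β_Maddox = 0.330 × 40.64% / 22.15% = 0.6055
β_Varden = 0.165 × 33.44% / 22.15% = 0.2491
β_Ulmer = 0.533 × 22.88% / 22.15% = 0.5506
β_Sable = 0.793 × 19.12% / 22.15% = 0.6845
β_Wren = 0.584 × 25.58% / 22.15% = 0.6744
β_Ingram = 0.621 × 42.10% / 22.15% = 1.1803
β_P = Σ w_i β_i = 0.23×0.6055 + 0.15×0.2491 + 0.22×0.5506 + 0.20×0.6845 + 0.10×0.6744 + 0.10×1.1803 = 0.6201
E(R_P) = R_f + β_P × MRP = 5.2% + 0.6201 × 4.9% = 8.24%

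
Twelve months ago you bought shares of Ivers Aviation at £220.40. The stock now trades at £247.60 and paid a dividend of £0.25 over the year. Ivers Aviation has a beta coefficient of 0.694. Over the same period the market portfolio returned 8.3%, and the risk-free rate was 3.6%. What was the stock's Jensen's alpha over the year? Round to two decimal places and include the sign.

Realised HPR = (P1 + D1 − P0) / P0 = (247.60 + 0.25 − 220.40) / 220.40 = 27.45 / 220.40 = 12.4546%
MRP = 8.3% − 3.6% = 4.70%
CAPM required = R_f + β·MRP = 3.6% + 0.694 × 4.7% = 6.8618%
α = realised − required = 12.4546% − 6.8618% = +5.59%

+5.59%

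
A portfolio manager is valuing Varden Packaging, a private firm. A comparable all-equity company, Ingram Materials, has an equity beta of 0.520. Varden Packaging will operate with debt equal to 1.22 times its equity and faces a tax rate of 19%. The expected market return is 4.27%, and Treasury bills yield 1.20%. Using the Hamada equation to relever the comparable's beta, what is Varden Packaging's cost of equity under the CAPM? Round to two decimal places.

β_L = β_U × [1 + (1 − t)(D/E)] = 0.520 × [1 + (1 − 0.19) × 1.22]
    = 0.520 × [1 + 0.81 × 1.22] = 0.520 × 1.9882 = 1.0339
MRP = 4.27% − 1.20% = 3.07%
E(R) = R_f + β_L × MRP = 1.20% + 1.0339 × 3.07% = 4.37%

4.37%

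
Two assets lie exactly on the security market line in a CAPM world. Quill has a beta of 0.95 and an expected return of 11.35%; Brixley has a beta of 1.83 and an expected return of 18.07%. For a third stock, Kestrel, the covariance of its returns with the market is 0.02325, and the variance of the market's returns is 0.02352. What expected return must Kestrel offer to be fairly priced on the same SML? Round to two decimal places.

MRP = (18.07% − 11.35%) / (1.83 − 0.95) = 7.6364%
R_f = 11.35% − 0.95 × 7.6364% = 4.0954%
β_Kestrel = Cov / Var(R_m) = 0.02325 / 0.02352 = 0.9885
E(R_Kestrel) = R_f + β × MRP = 4.0954% + 0.9885 × 7.6364% = 11.64%

11.64%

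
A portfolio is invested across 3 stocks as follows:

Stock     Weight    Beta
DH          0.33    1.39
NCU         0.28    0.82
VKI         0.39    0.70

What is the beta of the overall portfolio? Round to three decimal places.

0.961

β_P = Σ w_i β_i = 0.33×1.39 + 0.28×0.82 + 0.39×0.70 = 0.9613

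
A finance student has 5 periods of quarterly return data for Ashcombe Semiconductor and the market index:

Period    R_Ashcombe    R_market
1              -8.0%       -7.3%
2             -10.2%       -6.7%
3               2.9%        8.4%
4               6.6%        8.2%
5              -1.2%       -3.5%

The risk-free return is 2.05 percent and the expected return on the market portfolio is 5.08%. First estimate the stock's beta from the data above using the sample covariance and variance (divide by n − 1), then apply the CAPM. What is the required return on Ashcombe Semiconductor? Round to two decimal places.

Mean R_i = (-8.0 − 10.2 + 2.9 + 6.6 − 1.2) / 5 = -1.9800%
Mean R_m = (-7.3 − 6.7 + 8.4 + 8.2 − 3.5) / 5 = -0.1800%
Σ(R_i − R̄_i)(R_m − R̄_m) = 207.6380  ⇒  Cov = 207.6380 / 4 = 51.9095
Σ(R_m − R̄_m)² = 248.0680  ⇒  Var(R_m) = 248.0680 / 4 = 62.0170
β = Cov / Var(R_m) = 51.9095 / 62.0170 = 0.8370
MRP = 5.08% − 2.05% = 3.03%
E(R) = R_f + β × MRP = 2.05% + 0.8370 × 3.03% = 4.59%

4.59%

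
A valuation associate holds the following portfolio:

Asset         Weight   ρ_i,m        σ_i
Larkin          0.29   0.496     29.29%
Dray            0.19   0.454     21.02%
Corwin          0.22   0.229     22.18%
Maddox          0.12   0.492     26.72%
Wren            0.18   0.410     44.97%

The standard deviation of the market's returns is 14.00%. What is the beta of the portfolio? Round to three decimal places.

β_Larkin = 0.496 × 29.29% / 14.00% = 1.0377
β_Dray = 0.454 × 21.02% / 14.00% = 0.6816
β_Corwin = 0.229 × 22.18% / 14.00% = 0.3628
β_Maddox = 0.492 × 26.72% / 14.00% = 0.9390
β_Wren = 0.410 × 44.97% / 14.00% = 1.3170
β_P = Σ w_i β_i = 0.29×1.0377 + 0.19×0.6816 + 0.22×0.3628 + 0.12×0.9390 + 0.18×1.3170 = 0.8600

0.860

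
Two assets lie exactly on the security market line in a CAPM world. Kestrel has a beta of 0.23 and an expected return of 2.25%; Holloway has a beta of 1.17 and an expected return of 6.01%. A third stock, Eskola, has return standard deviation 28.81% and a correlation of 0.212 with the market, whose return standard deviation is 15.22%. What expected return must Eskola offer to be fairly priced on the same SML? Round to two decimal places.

MRP = (6.01% − 2.25%) / (1.17 − 0.23) = 4.0000%
R_f = 2.25% − 0.23 × 4.0000% = 1.3300%
β_Eskola = ρ·σ_i/σ_m = 0.212 × 28.81 / 15.22 = 0.4013
E(R_Eskola) = R_f + β × MRP = 1.3300% + 0.4013 × 4.0000% = 2.94%

2.94%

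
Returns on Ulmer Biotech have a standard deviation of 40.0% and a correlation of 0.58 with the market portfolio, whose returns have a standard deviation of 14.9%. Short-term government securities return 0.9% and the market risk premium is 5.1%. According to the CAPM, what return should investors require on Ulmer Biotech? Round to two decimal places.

8.84%

β = ρ × σ_i / σ_m = 0.58 × 40.0% / 14.9% = 1.5570
E(R) = 0.9% + 1.5570 × 5.1% = 8.84%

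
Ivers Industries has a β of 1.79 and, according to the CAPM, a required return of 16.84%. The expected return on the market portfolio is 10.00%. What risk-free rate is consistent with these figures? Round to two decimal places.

E(R) = R_f + β(E(R_m) − R_f) = R_f(1 − β) + β·E(R_m)
16.84% = R_f × (1 − 1.79) + 1.79 × 10.00%
16.84% = R_f × -0.79 + 17.9000%
R_f = (16.84% − 17.9000%) / -0.79 = 1.34%

1.34%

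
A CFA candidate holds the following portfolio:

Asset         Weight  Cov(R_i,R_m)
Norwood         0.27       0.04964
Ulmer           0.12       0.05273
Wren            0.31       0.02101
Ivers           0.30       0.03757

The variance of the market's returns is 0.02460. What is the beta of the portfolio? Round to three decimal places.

1.525

β_Norwood = 0.04964 / 0.02460 = 2.0179
β_Ulmer = 0.05273 / 0.02460 = 2.1435
β_Wren = 0.02101 / 0.02460 = 0.8541
β_Ivers = 0.03757 / 0.02460 = 1.5272
β_P = Σ w_i β_i = 0.27×2.0179 + 0.12×2.1435 + 0.31×0.8541 + 0.30×1.5272 = 1.5250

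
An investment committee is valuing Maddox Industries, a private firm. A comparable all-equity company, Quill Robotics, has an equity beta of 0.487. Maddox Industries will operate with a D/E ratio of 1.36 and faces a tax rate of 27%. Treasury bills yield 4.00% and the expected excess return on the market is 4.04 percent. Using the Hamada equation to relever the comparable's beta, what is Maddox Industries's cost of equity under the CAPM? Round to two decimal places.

7.92%

β_L = β_U × [1 + (1 − t)(D/E)] = 0.487 × [1 + (1 − 0.27) × 1.36]
    = 0.487 × [1 + 0.73 × 1.36] = 0.487 × 1.9928 = 0.9705
E(R) = R_f + β_L × MRP = 4.00% + 0.9705 × 4.04% = 7.92%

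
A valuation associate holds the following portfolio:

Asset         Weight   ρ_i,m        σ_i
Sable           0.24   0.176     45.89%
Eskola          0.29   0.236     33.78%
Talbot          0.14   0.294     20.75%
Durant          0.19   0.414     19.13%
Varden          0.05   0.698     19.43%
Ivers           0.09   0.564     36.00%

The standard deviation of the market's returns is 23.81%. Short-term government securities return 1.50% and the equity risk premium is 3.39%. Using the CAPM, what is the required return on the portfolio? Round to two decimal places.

β_Sable = 0.176 × 45.89% / 23.81% = 0.3392
β_Eskola = 0.236 × 33.78% / 23.81% = 0.3348
β_Talbot = 0.294 × 20.75% / 23.81% = 0.2562
β_Durant = 0.414 × 19.13% / 23.81% = 0.3326
β_Varden = 0.698 × 19.43% / 23.81% = 0.5696
β_Ivers = 0.564 × 36.00% / 23.81% = 0.8528
β_P = Σ w_i β_i = 0.24×0.3392 + 0.29×0.3348 + 0.14×0.2562 + 0.19×0.3326 + 0.05×0.5696 + 0.09×0.8528 = 0.3828
E(R_P) = R_f + β_P × MRP = 1.50% + 0.3828 × 3.39% = 2.80%

2.80%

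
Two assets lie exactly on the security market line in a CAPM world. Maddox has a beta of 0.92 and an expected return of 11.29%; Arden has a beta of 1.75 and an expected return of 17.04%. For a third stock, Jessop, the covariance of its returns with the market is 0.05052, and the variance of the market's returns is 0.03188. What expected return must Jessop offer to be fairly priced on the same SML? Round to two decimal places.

15.89%

MRP = (17.04% − 11.29%) / (1.75 − 0.92) = 6.9277%
R_f = 11.29% − 0.92 × 6.9277% = 4.9165%
β_Jessop = Cov / Var(R_m) = 0.05052 / 0.03188 = 1.5847
E(R_Jessop) = R_f + β × MRP = 4.9165% + 1.5847 × 6.9277% = 15.89%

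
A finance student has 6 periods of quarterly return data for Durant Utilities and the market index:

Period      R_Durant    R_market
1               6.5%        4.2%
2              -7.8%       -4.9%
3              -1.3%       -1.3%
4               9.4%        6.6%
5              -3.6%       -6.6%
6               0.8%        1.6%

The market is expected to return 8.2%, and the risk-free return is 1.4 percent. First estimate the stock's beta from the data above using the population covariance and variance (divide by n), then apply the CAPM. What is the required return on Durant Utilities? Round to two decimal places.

Mean R_i = (6.5 − 7.8 − 1.3 + 9.4 − 3.6 + 0.8) / 6 = 0.6667%
Mean R_m = (4.2 − 4.9 − 1.3 + 6.6 − 6.6 + 1.6) / 6 = -0.0667%
Σ(R_i − R̄_i)(R_m − R̄_m) = 154.5567  ⇒  Cov = 154.5567 / 6 = 25.7595
Σ(R_m − R̄_m)² = 132.9933  ⇒  Var(R_m) = 132.9933 / 6 = 22.1656
β = Cov / Var(R_m) = 25.7595 / 22.1656 = 1.1621
MRP = 8.2% − 1.4% = 6.80%
E(R) = R_f + β × MRP = 1.4% + 1.1621 × 6.8% = 9.30%

9.30%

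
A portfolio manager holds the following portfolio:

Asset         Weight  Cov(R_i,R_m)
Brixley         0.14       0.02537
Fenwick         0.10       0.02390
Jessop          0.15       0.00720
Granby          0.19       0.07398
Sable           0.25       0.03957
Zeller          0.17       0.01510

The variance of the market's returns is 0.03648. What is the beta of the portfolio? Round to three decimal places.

0.919

β_Brixley = 0.02537 / 0.03648 = 0.6954
β_Fenwick = 0.02390 / 0.03648 = 0.6552
β_Jessop = 0.00720 / 0.03648 = 0.1974
β_Granby = 0.07398 / 0.03648 = 2.0280
β_Sable = 0.03957 / 0.03648 = 1.0847
β_Zeller = 0.01510 / 0.03648 = 0.4139
β_P = Σ w_i β_i = 0.14×0.6954 + 0.10×0.6552 + 0.15×0.1974 + 0.19×2.0280 + 0.25×1.0847 + 0.17×0.4139 = 0.9193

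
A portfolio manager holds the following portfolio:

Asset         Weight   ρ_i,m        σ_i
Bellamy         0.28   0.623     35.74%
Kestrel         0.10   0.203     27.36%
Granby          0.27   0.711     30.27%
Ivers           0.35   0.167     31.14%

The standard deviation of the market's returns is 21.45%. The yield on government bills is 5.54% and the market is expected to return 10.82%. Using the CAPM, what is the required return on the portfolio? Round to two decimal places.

β_Bellamy = 0.623 × 35.74% / 21.45% = 1.0380
β_Kestrel = 0.203 × 27.36% / 21.45% = 0.2589
β_Granby = 0.711 × 30.27% / 21.45% = 1.0034
β_Ivers = 0.167 × 31.14% / 21.45% = 0.2424
β_P = Σ w_i β_i = 0.28×1.0380 + 0.10×0.2589 + 0.27×1.0034 + 0.35×0.2424 = 0.6723
MRP = 10.82% − 5.54% = 5.28%
E(R_P) = R_f + β_P × MRP = 5.54% + 0.6723 × 5.28% = 9.09%

9.09%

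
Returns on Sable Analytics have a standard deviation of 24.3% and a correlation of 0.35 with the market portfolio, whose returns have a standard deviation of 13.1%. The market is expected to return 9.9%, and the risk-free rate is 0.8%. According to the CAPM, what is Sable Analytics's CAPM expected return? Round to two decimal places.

6.71%

β = ρ × σ_i / σ_m = 0.35 × 24.3% / 13.1% = 0.6492
MRP = 9.9% − 0.8% = 9.10%
E(R) = 0.8% + 0.6492 × 9.1% = 6.71%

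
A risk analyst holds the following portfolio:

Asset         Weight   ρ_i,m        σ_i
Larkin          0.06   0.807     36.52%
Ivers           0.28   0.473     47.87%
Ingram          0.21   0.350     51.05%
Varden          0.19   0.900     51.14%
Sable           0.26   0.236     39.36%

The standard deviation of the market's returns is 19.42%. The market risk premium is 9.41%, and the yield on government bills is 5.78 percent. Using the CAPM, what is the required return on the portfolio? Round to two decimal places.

16.93%

β_Larkin = 0.807 × 36.52% / 19.42% = 1.5176
β_Ivers = 0.473 × 47.87% / 19.42% = 1.1659
β_Ingram = 0.350 × 51.05% / 19.42% = 0.9201
β_Varden = 0.900 × 51.14% / 19.42% = 2.3700
β_Sable = 0.236 × 39.36% / 19.42% = 0.4783
β_P = Σ w_i β_i = 0.06×1.5176 + 0.28×1.1659 + 0.21×0.9201 + 0.19×2.3700 + 0.26×0.4783 = 1.1854
E(R_P) = R_f + β_P × MRP = 5.78% + 1.1854 × 9.41% = 16.93%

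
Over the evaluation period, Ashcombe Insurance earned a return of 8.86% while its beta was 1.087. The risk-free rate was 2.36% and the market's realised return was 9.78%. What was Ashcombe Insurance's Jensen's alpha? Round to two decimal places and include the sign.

Market excess return = 9.78% − 2.36% = 7.42%
CAPM benchmark = R_f + β(R_m − R_f) = 2.36% + 1.087 × 7.42% = 10.42554%
α = actual − benchmark = 8.86% − 10.42554% = -1.57%

-1.57%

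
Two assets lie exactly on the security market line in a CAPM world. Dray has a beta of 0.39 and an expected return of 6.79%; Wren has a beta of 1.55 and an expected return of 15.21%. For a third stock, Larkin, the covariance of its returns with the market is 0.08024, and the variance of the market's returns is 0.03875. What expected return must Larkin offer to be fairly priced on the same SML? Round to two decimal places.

18.99%

MRP = (15.21% − 6.79%) / (1.55 − 0.39) = 7.2586%
R_f = 6.79% − 0.39 × 7.2586% = 3.9591%
β_Larkin = Cov / Var(R_m) = 0.08024 / 0.03875 = 2.0707
E(R_Larkin) = R_f + β × MRP = 3.9591% + 2.0707 × 7.2586% = 18.99%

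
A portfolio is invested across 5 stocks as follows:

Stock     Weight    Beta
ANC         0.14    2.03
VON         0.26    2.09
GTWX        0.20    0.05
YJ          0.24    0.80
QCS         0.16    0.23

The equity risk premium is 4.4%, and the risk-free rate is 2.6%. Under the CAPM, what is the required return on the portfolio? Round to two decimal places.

7.29%

β_P = Σ w_i β_i = 0.14×2.03 + 0.26×2.09 + 0.20×0.05 + 0.24×0.80 + 0.16×0.23 = 1.0664
E(R_P) = R_f + β_P × MRP = 2.6% + 1.0664 × 4.4% = 7.29%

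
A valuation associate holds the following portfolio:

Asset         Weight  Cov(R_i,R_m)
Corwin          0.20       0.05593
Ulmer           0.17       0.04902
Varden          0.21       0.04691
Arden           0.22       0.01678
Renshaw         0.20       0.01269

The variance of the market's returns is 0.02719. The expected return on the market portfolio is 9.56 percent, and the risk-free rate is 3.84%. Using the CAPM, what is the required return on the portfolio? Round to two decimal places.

11.33%

β_Corwin = 0.05593 / 0.02719 = 2.0570
β_Ulmer = 0.04902 / 0.02719 = 1.8029
β_Varden = 0.04691 / 0.02719 = 1.7253
β_Arden = 0.01678 / 0.02719 = 0.6171
β_Renshaw = 0.01269 / 0.02719 = 0.4667
β_P = Σ w_i β_i = 0.20×2.0570 + 0.17×1.8029 + 0.21×1.7253 + 0.22×0.6171 + 0.20×0.4667 = 1.3093
MRP = 9.56% − 3.84% = 5.72%
E(R_P) = R_f + β_P × MRP = 3.84% + 1.3093 × 5.72% = 11.33%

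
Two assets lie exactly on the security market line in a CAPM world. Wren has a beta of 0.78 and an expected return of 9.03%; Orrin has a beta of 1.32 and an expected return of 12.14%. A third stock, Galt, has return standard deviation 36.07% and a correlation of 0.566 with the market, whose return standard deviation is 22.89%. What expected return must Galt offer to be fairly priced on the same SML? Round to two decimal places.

9.67%

MRP = (12.14% − 9.03%) / (1.32 − 0.78) = 5.7593%
R_f = 9.03% − 0.78 × 5.7593% = 4.5377%
β_Galt = ρ·σ_i/σ_m = 0.566 × 36.07 / 22.89 = 0.8919
E(R_Galt) = R_f + β × MRP = 4.5377% + 0.8919 × 5.7593% = 9.67%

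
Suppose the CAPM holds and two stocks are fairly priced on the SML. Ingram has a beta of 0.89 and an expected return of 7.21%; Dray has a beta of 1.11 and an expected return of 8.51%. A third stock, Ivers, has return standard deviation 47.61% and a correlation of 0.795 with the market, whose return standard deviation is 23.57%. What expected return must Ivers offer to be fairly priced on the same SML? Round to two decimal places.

MRP = (8.51% − 7.21%) / (1.11 − 0.89) = 5.9091%
R_f = 7.21% − 0.89 × 5.9091% = 1.9509%
β_Ivers = ρ·σ_i/σ_m = 0.795 × 47.61 / 23.57 = 1.6059
E(R_Ivers) = R_f + β × MRP = 1.9509% + 1.6059 × 5.9091% = 11.44%

11.44%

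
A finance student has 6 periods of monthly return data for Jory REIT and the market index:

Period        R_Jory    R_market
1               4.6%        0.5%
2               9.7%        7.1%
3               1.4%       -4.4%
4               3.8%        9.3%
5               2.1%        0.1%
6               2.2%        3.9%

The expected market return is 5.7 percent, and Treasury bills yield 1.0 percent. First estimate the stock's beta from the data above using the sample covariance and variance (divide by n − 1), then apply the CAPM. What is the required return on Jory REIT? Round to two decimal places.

2.63%

Mean R_i = (4.6 + 9.7 + 1.4 + 3.8 + 2.1 + 2.2) / 6 = 3.9667%
Mean R_m = (0.5 + 7.1 − 4.4 + 9.3 + 0.1 + 3.9) / 6 = 2.7500%
Σ(R_i − R̄_i)(R_m − R̄_m) = 43.6900  ⇒  Cov = 43.6900 / 5 = 8.7380
Σ(R_m − R̄_m)² = 126.3550  ⇒  Var(R_m) = 126.3550 / 5 = 25.2710
β = Cov / Var(R_m) = 8.7380 / 25.2710 = 0.3458
MRP = 5.7% − 1.0% = 4.70%
E(R) = R_f + β × MRP = 1.0% + 0.3458 × 4.7% = 2.63%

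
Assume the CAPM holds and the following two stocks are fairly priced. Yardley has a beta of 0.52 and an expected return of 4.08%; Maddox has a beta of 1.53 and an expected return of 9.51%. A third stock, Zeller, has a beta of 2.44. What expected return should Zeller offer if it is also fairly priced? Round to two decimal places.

14.40%

MRP (SML slope) = (9.51% − 4.08%) / (1.53 − 0.52) = 5.43% / 1.01 = 5.3762%
R_f (intercept) = 4.08% − 0.52 × 5.3762% = 1.2844%
E(R_Zeller) = R_f + β × MRP = 1.2844% + 2.44 × 5.3762% = 14.40%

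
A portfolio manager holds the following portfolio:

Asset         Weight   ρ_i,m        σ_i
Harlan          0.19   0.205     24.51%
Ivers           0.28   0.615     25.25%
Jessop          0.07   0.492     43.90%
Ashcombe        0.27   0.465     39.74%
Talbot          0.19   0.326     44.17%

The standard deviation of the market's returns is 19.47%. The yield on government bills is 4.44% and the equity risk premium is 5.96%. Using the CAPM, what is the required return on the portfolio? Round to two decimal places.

8.89%

β_Harlan = 0.205 × 24.51% / 19.47% = 0.2581
β_Ivers = 0.615 × 25.25% / 19.47% = 0.7976
β_Jessop = 0.492 × 43.90% / 19.47% = 1.1093
β_Ashcombe = 0.465 × 39.74% / 19.47% = 0.9491
β_Talbot = 0.326 × 44.17% / 19.47% = 0.7396
β_P = Σ w_i β_i = 0.19×0.2581 + 0.28×0.7976 + 0.07×1.1093 + 0.27×0.9491 + 0.19×0.7396 = 0.7468
E(R_P) = R_f + β_P × MRP = 4.44% + 0.7468 × 5.96% = 8.89%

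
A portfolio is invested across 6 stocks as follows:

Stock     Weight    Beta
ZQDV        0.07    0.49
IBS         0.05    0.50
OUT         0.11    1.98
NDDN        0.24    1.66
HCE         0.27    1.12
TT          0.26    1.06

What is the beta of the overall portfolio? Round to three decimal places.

β_P = Σ w_i β_i = 0.07×0.49 + 0.05×0.50 + 0.11×1.98 + 0.24×1.66 + 0.27×1.12 + 0.26×1.06 = 1.2535

1.254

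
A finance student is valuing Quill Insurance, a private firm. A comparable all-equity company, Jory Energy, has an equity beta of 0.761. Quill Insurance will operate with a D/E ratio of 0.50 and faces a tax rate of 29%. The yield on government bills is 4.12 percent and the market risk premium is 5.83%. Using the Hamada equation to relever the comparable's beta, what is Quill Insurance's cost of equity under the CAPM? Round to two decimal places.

10.13%

β_L = β_U × [1 + (1 − t)(D/E)] = 0.761 × [1 + (1 − 0.29) × 0.50]
    = 0.761 × [1 + 0.71 × 0.50] = 0.761 × 1.3550 = 1.0312
E(R) = R_f + β_L × MRP = 4.12% + 1.0312 × 5.83% = 10.13%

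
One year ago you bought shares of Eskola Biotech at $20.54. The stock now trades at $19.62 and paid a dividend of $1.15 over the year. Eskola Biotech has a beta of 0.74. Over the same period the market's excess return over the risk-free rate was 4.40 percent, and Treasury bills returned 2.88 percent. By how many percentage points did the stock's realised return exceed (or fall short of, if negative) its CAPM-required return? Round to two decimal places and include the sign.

-5.02%

Realised HPR = (P1 + D1 − P0) / P0 = (19.62 + 1.15 − 20.54) / 20.54 = 0.23 / 20.54 = 1.1198%
CAPM required = R_f + β·MRP = 2.88% + 0.74 × 4.40% = 6.1360%
α = realised − required = 1.1198% − 6.1360% = -5.02%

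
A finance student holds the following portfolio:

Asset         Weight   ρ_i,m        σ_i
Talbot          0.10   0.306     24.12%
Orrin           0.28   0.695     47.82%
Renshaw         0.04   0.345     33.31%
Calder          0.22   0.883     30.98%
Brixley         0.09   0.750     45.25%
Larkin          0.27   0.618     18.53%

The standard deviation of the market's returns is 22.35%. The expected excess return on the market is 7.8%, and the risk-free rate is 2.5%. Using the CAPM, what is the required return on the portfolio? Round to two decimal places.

β_Talbot = 0.306 × 24.12% / 22.35% = 0.3302
β_Orrin = 0.695 × 47.82% / 22.35% = 1.4870
β_Renshaw = 0.345 × 33.31% / 22.35% = 0.5142
β_Calder = 0.883 × 30.98% / 22.35% = 1.2240
β_Brixley = 0.750 × 45.25% / 22.35% = 1.5185
β_Larkin = 0.618 × 18.53% / 22.35% = 0.5124
β_P = Σ w_i β_i = 0.10×0.3302 + 0.28×1.4870 + 0.04×0.5142 + 0.22×1.2240 + 0.09×1.5185 + 0.27×0.5124 = 1.0142
E(R_P) = R_f + β_P × MRP = 2.5% + 1.0142 × 7.8% = 10.41%

10.41%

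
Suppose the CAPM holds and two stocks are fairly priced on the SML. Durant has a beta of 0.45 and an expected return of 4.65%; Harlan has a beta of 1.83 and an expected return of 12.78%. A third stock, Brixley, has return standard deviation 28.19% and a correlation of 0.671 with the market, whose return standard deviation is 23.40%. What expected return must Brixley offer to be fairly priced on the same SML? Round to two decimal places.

MRP = (12.78% − 4.65%) / (1.83 − 0.45) = 5.8913%
R_f = 4.65% − 0.45 × 5.8913% = 1.9989%
β_Brixley = ρ·σ_i/σ_m = 0.671 × 28.19 / 23.40 = 0.8084
E(R_Brixley) = R_f + β × MRP = 1.9989% + 0.8084 × 5.8913% = 6.76%

6.76%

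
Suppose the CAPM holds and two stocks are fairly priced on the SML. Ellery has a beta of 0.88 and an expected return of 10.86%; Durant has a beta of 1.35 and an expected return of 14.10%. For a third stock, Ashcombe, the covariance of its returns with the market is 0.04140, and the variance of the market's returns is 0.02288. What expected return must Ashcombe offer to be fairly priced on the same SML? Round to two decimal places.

MRP = (14.10% − 10.86%) / (1.35 − 0.88) = 6.8936%
R_f = 10.86% − 0.88 × 6.8936% = 4.7936%
β_Ashcombe = Cov / Var(R_m) = 0.04140 / 0.02288 = 1.8094
E(R_Ashcombe) = R_f + β × MRP = 4.7936% + 1.8094 × 6.8936% = 17.27%

17.27%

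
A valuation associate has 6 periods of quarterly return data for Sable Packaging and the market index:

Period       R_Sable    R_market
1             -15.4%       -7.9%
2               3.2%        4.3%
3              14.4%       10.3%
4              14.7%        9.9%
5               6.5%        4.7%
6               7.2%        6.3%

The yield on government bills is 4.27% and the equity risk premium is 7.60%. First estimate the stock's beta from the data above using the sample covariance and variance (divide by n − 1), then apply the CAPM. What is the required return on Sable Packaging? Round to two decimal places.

16.87%

Mean R_i = (-15.4 + 3.2 + 14.4 + 14.7 + 6.5 + 7.2) / 6 = 5.1000%
Mean R_m = (-7.9 + 4.3 + 10.3 + 9.9 + 4.7 + 6.3) / 6 = 4.6000%
Σ(R_i − R̄_i)(R_m − R̄_m) = 364.4200  ⇒  Cov = 364.4200 / 5 = 72.8840
Σ(R_m − R̄_m)² = 219.8200  ⇒  Var(R_m) = 219.8200 / 5 = 43.9640
β = Cov / Var(R_m) = 72.8840 / 43.9640 = 1.6578
E(R) = R_f + β × MRP = 4.27% + 1.6578 × 7.60% = 16.87%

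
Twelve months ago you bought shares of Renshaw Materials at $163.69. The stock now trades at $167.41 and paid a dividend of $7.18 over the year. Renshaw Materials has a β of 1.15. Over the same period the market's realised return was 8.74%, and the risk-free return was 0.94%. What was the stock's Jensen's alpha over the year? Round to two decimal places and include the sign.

Realised HPR = (P1 + D1 − P0) / P0 = (167.41 + 7.18 − 163.69) / 163.69 = 10.90 / 163.69 = 6.6589%
MRP = 8.74% − 0.94% = 7.80%
CAPM required = R_f + β·MRP = 0.94% + 1.15 × 7.80% = 9.9100%
α = realised − required = 6.6589% − 9.9100% = -3.25%

-3.25%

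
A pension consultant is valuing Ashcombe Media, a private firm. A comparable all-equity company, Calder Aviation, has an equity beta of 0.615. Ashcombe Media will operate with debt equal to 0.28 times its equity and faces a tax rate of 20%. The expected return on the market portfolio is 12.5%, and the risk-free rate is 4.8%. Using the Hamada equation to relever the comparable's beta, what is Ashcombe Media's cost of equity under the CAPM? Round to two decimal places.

β_L = β_U × [1 + (1 − t)(D/E)] = 0.615 × [1 + (1 − 0.20) × 0.28]
    = 0.615 × [1 + 0.80 × 0.28] = 0.615 × 1.2240 = 0.7528
MRP = 12.5% − 4.8% = 7.70%
E(R) = R_f + β_L × MRP = 4.8% + 0.7528 × 7.7% = 10.60%

10.60%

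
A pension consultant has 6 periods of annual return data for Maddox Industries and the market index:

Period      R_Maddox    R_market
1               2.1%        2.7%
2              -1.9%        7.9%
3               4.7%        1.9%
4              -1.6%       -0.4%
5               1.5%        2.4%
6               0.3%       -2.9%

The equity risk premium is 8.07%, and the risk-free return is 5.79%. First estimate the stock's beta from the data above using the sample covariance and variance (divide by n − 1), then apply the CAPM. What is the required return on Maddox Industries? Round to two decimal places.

Mean R_i = (2.1 − 1.9 + 4.7 − 1.6 + 1.5 + 0.3) / 6 = 0.8500%
Mean R_m = (2.7 + 7.9 + 1.9 − 0.4 + 2.4 − 2.9) / 6 = 1.9333%
Σ(R_i − R̄_i)(R_m − R̄_m) = -6.9000  ⇒  Cov = -6.9000 / 5 = -1.3800
Σ(R_m − R̄_m)² = 65.2133  ⇒  Var(R_m) = 65.2133 / 5 = 13.0427
β = Cov / Var(R_m) = -1.3800 / 13.0427 = -0.1058
E(R) = R_f + β × MRP = 5.79% + -0.1058 × 8.07% = 4.94%

4.94%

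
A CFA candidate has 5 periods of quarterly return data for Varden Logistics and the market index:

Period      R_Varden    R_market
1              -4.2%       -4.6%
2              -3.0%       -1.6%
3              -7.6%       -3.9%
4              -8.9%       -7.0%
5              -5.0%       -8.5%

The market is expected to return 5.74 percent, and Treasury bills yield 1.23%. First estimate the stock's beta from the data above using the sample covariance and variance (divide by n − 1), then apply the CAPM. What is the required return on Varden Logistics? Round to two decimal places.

3.03%

Mean R_i = (-4.2 − 3.0 − 7.6 − 8.9 − 5.0) / 5 = -5.7400%
Mean R_m = (-4.6 − 1.6 − 3.9 − 7.0 − 8.5) / 5 = -5.1200%
Σ(R_i − R̄_i)(R_m − R̄_m) = 11.6160  ⇒  Cov = 11.6160 / 4 = 2.9040
Σ(R_m − R̄_m)² = 29.1080  ⇒  Var(R_m) = 29.1080 / 4 = 7.2770
β = Cov / Var(R_m) = 2.9040 / 7.2770 = 0.3991
MRP = 5.74% − 1.23% = 4.51%
E(R) = R_f + β × MRP = 1.23% + 0.3991 × 4.51% = 3.03%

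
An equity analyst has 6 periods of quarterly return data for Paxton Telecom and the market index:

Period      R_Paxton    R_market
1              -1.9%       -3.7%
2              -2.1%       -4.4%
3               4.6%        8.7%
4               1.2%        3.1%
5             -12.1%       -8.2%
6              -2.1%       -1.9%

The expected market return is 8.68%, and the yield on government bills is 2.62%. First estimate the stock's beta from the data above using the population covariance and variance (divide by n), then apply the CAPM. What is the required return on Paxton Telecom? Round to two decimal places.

7.60%

Mean R_i = (-1.9 − 2.1 + 4.6 + 1.2 − 12.1 − 2.1) / 6 = -2.0667%
Mean R_m = (-3.7 − 4.4 + 8.7 + 3.1 − 8.2 − 1.9) / 6 = -1.0667%
Σ(R_i − R̄_i)(R_m − R̄_m) = 149.9933  ⇒  Cov = 149.9933 / 6 = 24.9989
Σ(R_m − R̄_m)² = 182.3733  ⇒  Var(R_m) = 182.3733 / 6 = 30.3956
β = Cov / Var(R_m) = 24.9989 / 30.3956 = 0.8225
MRP = 8.68% − 2.62% = 6.06%
E(R) = R_f + β × MRP = 2.62% + 0.8225 × 6.06% = 7.60%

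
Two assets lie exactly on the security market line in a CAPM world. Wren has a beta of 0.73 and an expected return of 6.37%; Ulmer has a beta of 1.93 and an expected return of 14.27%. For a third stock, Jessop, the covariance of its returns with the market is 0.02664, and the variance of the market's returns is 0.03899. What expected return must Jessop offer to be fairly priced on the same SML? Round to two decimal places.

MRP = (14.27% − 6.37%) / (1.93 − 0.73) = 6.5833%
R_f = 6.37% − 0.73 × 6.5833% = 1.5642%
β_Jessop = Cov / Var(R_m) = 0.02664 / 0.03899 = 0.6833
E(R_Jessop) = R_f + β × MRP = 1.5642% + 0.6833 × 6.5833% = 6.06%

6.06%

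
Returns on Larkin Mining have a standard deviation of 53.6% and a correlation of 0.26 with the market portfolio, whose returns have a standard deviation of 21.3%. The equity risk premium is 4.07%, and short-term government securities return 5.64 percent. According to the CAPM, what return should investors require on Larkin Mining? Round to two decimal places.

8.30%

β = ρ × σ_i / σ_m = 0.26 × 53.6% / 21.3% = 0.6543
E(R) = 5.64% + 0.6543 × 4.07% = 8.30%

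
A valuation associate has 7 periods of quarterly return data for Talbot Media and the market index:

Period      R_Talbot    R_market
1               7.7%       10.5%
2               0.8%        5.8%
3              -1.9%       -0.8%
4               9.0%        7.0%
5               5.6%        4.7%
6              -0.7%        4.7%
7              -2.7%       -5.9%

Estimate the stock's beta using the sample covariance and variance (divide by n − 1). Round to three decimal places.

0.698

Mean R_i = (7.7 + 0.8 − 1.9 + 9.0 + 5.6 − 0.7 − 2.7) / 7 = 2.5429%
Mean R_m = (10.5 + 5.8 − 0.8 + 7.0 + 4.7 + 4.7 − 5.9) / 7 = 3.7143%
Σ(R_i − R̄_i)(R_m − R̄_m) = 122.8557  ⇒  Cov = 122.8557 / 6 = 20.4760
Σ(R_m − R̄_m)² = 175.9486  ⇒  Var(R_m) = 175.9486 / 6 = 29.3248
β = Cov / Var(R_m) = 20.4760 / 29.3248 = 0.6982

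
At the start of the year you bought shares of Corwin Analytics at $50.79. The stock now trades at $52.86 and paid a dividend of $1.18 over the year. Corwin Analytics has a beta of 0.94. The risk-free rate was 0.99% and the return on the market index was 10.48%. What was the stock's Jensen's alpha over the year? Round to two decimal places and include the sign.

Realised HPR = (P1 + D1 − P0) / P0 = (52.86 + 1.18 − 50.79) / 50.79 = 3.25 / 50.79 = 6.3989%
MRP = 10.48% − 0.99% = 9.49%
CAPM required = R_f + β·MRP = 0.99% + 0.94 × 9.49% = 9.9106%
α = realised − required = 6.3989% − 9.9106% = -3.51%

-3.51%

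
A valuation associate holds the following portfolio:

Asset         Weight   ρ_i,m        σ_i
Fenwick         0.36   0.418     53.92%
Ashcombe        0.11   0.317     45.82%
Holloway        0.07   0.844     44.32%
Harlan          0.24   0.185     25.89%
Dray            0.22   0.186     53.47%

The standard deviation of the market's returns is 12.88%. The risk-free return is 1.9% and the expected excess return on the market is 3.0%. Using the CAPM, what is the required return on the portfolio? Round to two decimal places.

5.55%

β_Fenwick = 0.418 × 53.92% / 12.88% = 1.7499
β_Ashcombe = 0.317 × 45.82% / 12.88% = 1.1277
β_Holloway = 0.844 × 44.32% / 12.88% = 2.9042
β_Harlan = 0.185 × 25.89% / 12.88% = 0.3719
β_Dray = 0.186 × 53.47% / 12.88% = 0.7722
β_P = Σ w_i β_i = 0.36×1.7499 + 0.11×1.1277 + 0.07×2.9042 + 0.24×0.3719 + 0.22×0.7722 = 1.2164
E(R_P) = R_f + β_P × MRP = 1.9% + 1.2164 × 3.0% = 5.55%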